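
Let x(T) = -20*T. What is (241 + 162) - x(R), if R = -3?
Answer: 343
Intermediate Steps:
(241 + 162) - x(R) = (241 + 162) - (-20)*(-3) = 403 - 1*60 = 403 - 60 = 343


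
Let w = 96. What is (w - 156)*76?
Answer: -4560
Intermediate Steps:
(w - 156)*76 = (96 - 156)*76 = -60*76 = -4560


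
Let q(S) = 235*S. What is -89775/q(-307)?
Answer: 17955/14429 ≈ 1.2444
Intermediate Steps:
-89775/q(-307) = -89775/(235*(-307)) = -89775/(-72145) = -89775*(-1/72145) = 17955/14429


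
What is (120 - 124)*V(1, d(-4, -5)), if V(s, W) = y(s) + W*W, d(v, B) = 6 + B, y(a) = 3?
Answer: -16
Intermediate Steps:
V(s, W) = 3 + W**2 (V(s, W) = 3 + W*W = 3 + W**2)
(120 - 124)*V(1, d(-4, -5)) = (120 - 124)*(3 + (6 - 5)**2) = -4*(3 + 1**2) = -4*(3 + 1) = -4*4 = -16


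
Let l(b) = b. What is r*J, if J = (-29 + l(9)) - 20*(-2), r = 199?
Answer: 3980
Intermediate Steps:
J = 20 (J = (-29 + 9) - 20*(-2) = -20 + 40 = 20)
r*J = 199*20 = 3980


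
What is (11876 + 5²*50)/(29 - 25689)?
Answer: -6563/12830 ≈ -0.51154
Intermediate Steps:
(11876 + 5²*50)/(29 - 25689) = (11876 + 25*50)/(-25660) = (11876 + 1250)*(-1/25660) = 13126*(-1/25660) = -6563/12830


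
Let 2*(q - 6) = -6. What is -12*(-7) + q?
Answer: 87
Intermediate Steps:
q = 3 (q = 6 + (½)*(-6) = 6 - 3 = 3)
-12*(-7) + q = -12*(-7) + 3 = 84 + 3 = 87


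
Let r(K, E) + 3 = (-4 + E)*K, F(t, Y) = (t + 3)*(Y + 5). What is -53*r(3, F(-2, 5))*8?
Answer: -6360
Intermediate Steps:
F(t, Y) = (3 + t)*(5 + Y)
r(K, E) = -3 + K*(-4 + E) (r(K, E) = -3 + (-4 + E)*K = -3 + K*(-4 + E))
-53*r(3, F(-2, 5))*8 = -53*(-3 - 4*3 + (15 + 3*5 + 5*(-2) + 5*(-2))*3)*8 = -53*(-3 - 12 + (15 + 15 - 10 - 10)*3)*8 = -53*(-3 - 12 + 10*3)*8 = -53*(-3 - 12 + 30)*8 = -53*15*8 = -795*8 = -6360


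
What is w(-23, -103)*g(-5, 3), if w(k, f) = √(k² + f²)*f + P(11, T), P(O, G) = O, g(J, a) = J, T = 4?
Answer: -55 + 515*√11138 ≈ 54296.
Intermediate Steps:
w(k, f) = 11 + f*√(f² + k²) (w(k, f) = √(k² + f²)*f + 11 = √(f² + k²)*f + 11 = f*√(f² + k²) + 11 = 11 + f*√(f² + k²))
w(-23, -103)*g(-5, 3) = (11 - 103*√((-103)² + (-23)²))*(-5) = (11 - 103*√(10609 + 529))*(-5) = (11 - 103*√11138)*(-5) = -55 + 515*√11138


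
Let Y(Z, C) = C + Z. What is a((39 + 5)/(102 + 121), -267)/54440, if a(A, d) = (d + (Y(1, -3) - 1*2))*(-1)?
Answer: 271/54440 ≈ 0.0049780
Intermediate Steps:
a(A, d) = 4 - d (a(A, d) = (d + ((-3 + 1) - 1*2))*(-1) = (d + (-2 - 2))*(-1) = (d - 4)*(-1) = (-4 + d)*(-1) = 4 - d)
a((39 + 5)/(102 + 121), -267)/54440 = (4 - 1*(-267))/54440 = (4 + 267)*(1/54440) = 271*(1/54440) = 271/54440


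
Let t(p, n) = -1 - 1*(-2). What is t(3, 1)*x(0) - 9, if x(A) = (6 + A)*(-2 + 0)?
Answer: -21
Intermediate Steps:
t(p, n) = 1 (t(p, n) = -1 + 2 = 1)
x(A) = -12 - 2*A (x(A) = (6 + A)*(-2) = -12 - 2*A)
t(3, 1)*x(0) - 9 = 1*(-12 - 2*0) - 9 = 1*(-12 + 0) - 9 = 1*(-12) - 9 = -12 - 9 = -21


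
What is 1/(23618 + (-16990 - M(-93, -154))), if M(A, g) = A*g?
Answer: -1/7694 ≈ -0.00012997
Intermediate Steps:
1/(23618 + (-16990 - M(-93, -154))) = 1/(23618 + (-16990 - (-93)*(-154))) = 1/(23618 + (-16990 - 1*14322)) = 1/(23618 + (-16990 - 14322)) = 1/(23618 - 31312) = 1/(-7694) = -1/7694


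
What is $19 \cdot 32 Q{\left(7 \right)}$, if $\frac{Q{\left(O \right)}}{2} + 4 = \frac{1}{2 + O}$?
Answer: $- \frac{42560}{9} \approx -4728.9$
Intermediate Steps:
$Q{\left(O \right)} = -8 + \frac{2}{2 + O}$
$19 \cdot 32 Q{\left(7 \right)} = 19 \cdot 32 \frac{2 \left(-7 - 28\right)}{2 + 7} = 608 \frac{2 \left(-7 - 28\right)}{9} = 608 \cdot 2 \cdot \frac{1}{9} \left(-35\right) = 608 \left(- \frac{70}{9}\right) = - \frac{42560}{9}$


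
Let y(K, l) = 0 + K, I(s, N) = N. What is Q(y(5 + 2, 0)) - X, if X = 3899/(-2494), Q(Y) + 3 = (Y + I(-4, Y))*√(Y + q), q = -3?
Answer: 66249/2494 ≈ 26.563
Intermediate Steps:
y(K, l) = K
Q(Y) = -3 + 2*Y*√(-3 + Y) (Q(Y) = -3 + (Y + Y)*√(Y - 3) = -3 + (2*Y)*√(-3 + Y) = -3 + 2*Y*√(-3 + Y))
X = -3899/2494 (X = 3899*(-1/2494) = -3899/2494 ≈ -1.5634)
Q(y(5 + 2, 0)) - X = (-3 + 2*(5 + 2)*√(-3 + (5 + 2))) - 1*(-3899/2494) = (-3 + 2*7*√(-3 + 7)) + 3899/2494 = (-3 + 2*7*√4) + 3899/2494 = (-3 + 2*7*2) + 3899/2494 = (-3 + 28) + 3899/2494 = 25 + 3899/2494 = 66249/2494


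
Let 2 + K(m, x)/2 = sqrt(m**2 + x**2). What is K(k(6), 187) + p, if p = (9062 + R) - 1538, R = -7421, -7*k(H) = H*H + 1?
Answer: 99 + 10*sqrt(68594)/7 ≈ 473.15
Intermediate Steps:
k(H) = -1/7 - H**2/7 (k(H) = -(H*H + 1)/7 = -(H**2 + 1)/7 = -(1 + H**2)/7 = -1/7 - H**2/7)
p = 103 (p = (9062 - 7421) - 1538 = 1641 - 1538 = 103)
K(m, x) = -4 + 2*sqrt(m**2 + x**2)
K(k(6), 187) + p = (-4 + 2*sqrt((-1/7 - 1/7*6**2)**2 + 187**2)) + 103 = (-4 + 2*sqrt((-1/7 - 1/7*36)**2 + 34969)) + 103 = (-4 + 2*sqrt((-1/7 - 36/7)**2 + 34969)) + 103 = (-4 + 2*sqrt((-37/7)**2 + 34969)) + 103 = (-4 + 2*sqrt(1369/49 + 34969)) + 103 = (-4 + 2*sqrt(1714850/49)) + 103 = (-4 + 2*(5*sqrt(68594)/7)) + 103 = (-4 + 10*sqrt(68594)/7) + 103 = 99 + 10*sqrt(68594)/7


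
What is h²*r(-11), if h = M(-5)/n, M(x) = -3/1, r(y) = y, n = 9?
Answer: -11/9 ≈ -1.2222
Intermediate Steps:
M(x) = -3 (M(x) = -3*1 = -3)
h = -⅓ (h = -3/9 = -3*⅑ = -⅓ ≈ -0.33333)
h²*r(-11) = (-⅓)²*(-11) = (⅑)*(-11) = -11/9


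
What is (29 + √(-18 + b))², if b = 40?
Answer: (29 + √22)² ≈ 1135.0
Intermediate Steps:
(29 + √(-18 + b))² = (29 + √(-18 + 40))² = (29 + √22)²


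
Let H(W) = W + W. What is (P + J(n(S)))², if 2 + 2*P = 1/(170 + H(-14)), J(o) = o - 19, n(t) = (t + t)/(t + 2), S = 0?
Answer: 32251041/80656 ≈ 399.86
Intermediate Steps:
H(W) = 2*W
n(t) = 2*t/(2 + t) (n(t) = (2*t)/(2 + t) = 2*t/(2 + t))
J(o) = -19 + o
P = -283/284 (P = -1 + 1/(2*(170 + 2*(-14))) = -1 + 1/(2*(170 - 28)) = -1 + (½)/142 = -1 + (½)*(1/142) = -1 + 1/284 = -283/284 ≈ -0.99648)
(P + J(n(S)))² = (-283/284 + (-19 + 2*0/(2 + 0)))² = (-283/284 + (-19 + 2*0/2))² = (-283/284 + (-19 + 2*0*(½)))² = (-283/284 + (-19 + 0))² = (-283/284 - 19)² = (-5679/284)² = 32251041/80656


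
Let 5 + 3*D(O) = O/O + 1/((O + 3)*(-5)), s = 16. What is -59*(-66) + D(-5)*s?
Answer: 19366/5 ≈ 3873.2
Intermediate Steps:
D(O) = -4/3 - 1/(15*(3 + O)) (D(O) = -5/3 + (O/O + 1/((O + 3)*(-5)))/3 = -5/3 + (1 - ⅕/(3 + O))/3 = -5/3 + (1 - 1/(5*(3 + O)))/3 = -5/3 + (⅓ - 1/(15*(3 + O))) = -4/3 - 1/(15*(3 + O)))
-59*(-66) + D(-5)*s = -59*(-66) + ((-61 - 20*(-5))/(15*(3 - 5)))*16 = 3894 + ((1/15)*(-61 + 100)/(-2))*16 = 3894 + ((1/15)*(-½)*39)*16 = 3894 - 13/10*16 = 3894 - 104/5 = 19366/5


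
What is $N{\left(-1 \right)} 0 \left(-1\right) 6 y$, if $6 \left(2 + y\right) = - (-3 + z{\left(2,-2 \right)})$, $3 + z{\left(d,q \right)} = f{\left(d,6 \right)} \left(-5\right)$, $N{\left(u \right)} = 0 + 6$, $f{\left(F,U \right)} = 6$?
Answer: $0$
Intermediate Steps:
$N{\left(u \right)} = 6$
$z{\left(d,q \right)} = -33$ ($z{\left(d,q \right)} = -3 + 6 \left(-5\right) = -3 - 30 = -33$)
$y = 4$ ($y = -2 + \frac{\left(-1\right) \left(-3 - 33\right)}{6} = -2 + \frac{\left(-1\right) \left(-36\right)}{6} = -2 + \frac{1}{6} \cdot 36 = -2 + 6 = 4$)
$N{\left(-1 \right)} 0 \left(-1\right) 6 y = 6 \cdot 0 \left(-1\right) 6 \cdot 4 = 6 \cdot 0 \cdot 6 \cdot 4 = 6 \cdot 0 \cdot 4 = 6 \cdot 0 = 0$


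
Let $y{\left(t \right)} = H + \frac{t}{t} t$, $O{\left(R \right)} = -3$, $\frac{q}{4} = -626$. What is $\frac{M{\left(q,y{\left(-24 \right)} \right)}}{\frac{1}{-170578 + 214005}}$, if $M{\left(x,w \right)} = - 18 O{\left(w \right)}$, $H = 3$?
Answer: $2345058$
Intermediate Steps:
$q = -2504$ ($q = 4 \left(-626\right) = -2504$)
$y{\left(t \right)} = 3 + t$ ($y{\left(t \right)} = 3 + \frac{t}{t} t = 3 + 1 t = 3 + t$)
$M{\left(x,w \right)} = 54$ ($M{\left(x,w \right)} = \left(-18\right) \left(-3\right) = 54$)
$\frac{M{\left(q,y{\left(-24 \right)} \right)}}{\frac{1}{-170578 + 214005}} = \frac{54}{\frac{1}{-170578 + 214005}} = \frac{54}{\frac{1}{43427}} = 54 \frac{1}{\frac{1}{43427}} = 54 \cdot 43427 = 2345058$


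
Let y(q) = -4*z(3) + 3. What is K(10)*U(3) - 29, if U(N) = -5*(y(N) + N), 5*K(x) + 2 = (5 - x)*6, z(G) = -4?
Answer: 675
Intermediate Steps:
y(q) = 19 (y(q) = -4*(-4) + 3 = 16 + 3 = 19)
K(x) = 28/5 - 6*x/5 (K(x) = -2/5 + ((5 - x)*6)/5 = -2/5 + (30 - 6*x)/5 = -2/5 + (6 - 6*x/5) = 28/5 - 6*x/5)
U(N) = -95 - 5*N (U(N) = -5*(19 + N) = -95 - 5*N)
K(10)*U(3) - 29 = (28/5 - 6/5*10)*(-95 - 5*3) - 29 = (28/5 - 12)*(-95 - 15) - 29 = -32/5*(-110) - 29 = 704 - 29 = 675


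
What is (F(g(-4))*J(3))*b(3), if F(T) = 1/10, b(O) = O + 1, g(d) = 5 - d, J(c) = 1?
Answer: 2/5 ≈ 0.40000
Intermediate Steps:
b(O) = 1 + O
F(T) = 1/10
(F(g(-4))*J(3))*b(3) = ((1/10)*1)*(1 + 3) = (1/10)*4 = 2/5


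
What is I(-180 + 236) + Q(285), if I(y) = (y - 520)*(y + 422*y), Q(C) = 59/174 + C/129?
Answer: -82236378757/7482 ≈ -1.0991e+7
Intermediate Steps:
Q(C) = 59/174 + C/129 (Q(C) = 59*(1/174) + C*(1/129) = 59/174 + C/129)
I(y) = 423*y*(-520 + y) (I(y) = (-520 + y)*(423*y) = 423*y*(-520 + y))
I(-180 + 236) + Q(285) = 423*(-180 + 236)*(-520 + (-180 + 236)) + (59/174 + (1/129)*285) = 423*56*(-520 + 56) + (59/174 + 95/43) = 423*56*(-464) + 19067/7482 = -10991232 + 19067/7482 = -82236378757/7482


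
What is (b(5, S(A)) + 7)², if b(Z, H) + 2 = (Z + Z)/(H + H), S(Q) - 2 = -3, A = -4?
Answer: 0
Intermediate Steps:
S(Q) = -1 (S(Q) = 2 - 3 = -1)
b(Z, H) = -2 + Z/H (b(Z, H) = -2 + (Z + Z)/(H + H) = -2 + (2*Z)/((2*H)) = -2 + (2*Z)*(1/(2*H)) = -2 + Z/H)
(b(5, S(A)) + 7)² = ((-2 + 5/(-1)) + 7)² = ((-2 + 5*(-1)) + 7)² = ((-2 - 5) + 7)² = (-7 + 7)² = 0² = 0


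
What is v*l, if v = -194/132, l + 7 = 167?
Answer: -7760/33 ≈ -235.15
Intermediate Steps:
l = 160 (l = -7 + 167 = 160)
v = -97/66 (v = -194*1/132 = -97/66 ≈ -1.4697)
v*l = -97/66*160 = -7760/33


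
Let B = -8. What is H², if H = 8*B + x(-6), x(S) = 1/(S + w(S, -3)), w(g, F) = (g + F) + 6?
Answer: 332929/81 ≈ 4110.2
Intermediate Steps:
w(g, F) = 6 + F + g (w(g, F) = (F + g) + 6 = 6 + F + g)
x(S) = 1/(3 + 2*S) (x(S) = 1/(S + (6 - 3 + S)) = 1/(S + (3 + S)) = 1/(3 + 2*S))
H = -577/9 (H = 8*(-8) + 1/(3 + 2*(-6)) = -64 + 1/(3 - 12) = -64 + 1/(-9) = -64 - ⅑ = -577/9 ≈ -64.111)
H² = (-577/9)² = 332929/81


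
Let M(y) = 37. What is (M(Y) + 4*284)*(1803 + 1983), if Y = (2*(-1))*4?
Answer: 4440978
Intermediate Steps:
Y = -8 (Y = -2*4 = -8)
(M(Y) + 4*284)*(1803 + 1983) = (37 + 4*284)*(1803 + 1983) = (37 + 1136)*3786 = 1173*3786 = 4440978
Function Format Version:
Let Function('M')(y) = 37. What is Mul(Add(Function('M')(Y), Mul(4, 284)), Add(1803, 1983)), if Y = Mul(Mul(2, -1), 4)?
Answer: 4440978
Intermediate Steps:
Y = -8 (Y = Mul(-2, 4) = -8)
Mul(Add(Function('M')(Y), Mul(4, 284)), Add(1803, 1983)) = Mul(Add(37, Mul(4, 284)), Add(1803, 1983)) = Mul(Add(37, 1136), 3786) = Mul(1173, 3786) = 4440978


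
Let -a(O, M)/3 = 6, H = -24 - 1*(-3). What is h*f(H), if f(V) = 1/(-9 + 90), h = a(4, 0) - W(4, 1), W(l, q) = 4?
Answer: -22/81 ≈ -0.27161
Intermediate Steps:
H = -21 (H = -24 + 3 = -21)
a(O, M) = -18 (a(O, M) = -3*6 = -18)
h = -22 (h = -18 - 1*4 = -18 - 4 = -22)
f(V) = 1/81
h*f(H) = -22*1/81 = -22/81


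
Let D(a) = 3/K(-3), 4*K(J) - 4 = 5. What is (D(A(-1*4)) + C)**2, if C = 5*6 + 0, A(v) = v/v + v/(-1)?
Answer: 8836/9 ≈ 981.78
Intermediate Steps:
A(v) = 1 - v (A(v) = 1 + v*(-1) = 1 - v)
C = 30 (C = 30 + 0 = 30)
K(J) = 9/4 (K(J) = 1 + (1/4)*5 = 1 + 5/4 = 9/4)
D(a) = 4/3 (D(a) = 3/(9/4) = 3*(4/9) = 4/3)
(D(A(-1*4)) + C)**2 = (4/3 + 30)**2 = (94/3)**2 = 8836/9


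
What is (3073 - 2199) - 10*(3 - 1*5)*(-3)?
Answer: 814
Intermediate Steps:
(3073 - 2199) - 10*(3 - 1*5)*(-3) = 874 - 10*(3 - 5)*(-3) = 874 - 10*(-2)*(-3) = 874 + 20*(-3) = 874 - 60 = 814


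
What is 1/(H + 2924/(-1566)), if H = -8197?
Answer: -783/6419713 ≈ -0.00012197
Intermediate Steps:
1/(H + 2924/(-1566)) = 1/(-8197 + 2924/(-1566)) = 1/(-8197 + 2924*(-1/1566)) = 1/(-8197 - 1462/783) = 1/(-6419713/783) = -783/6419713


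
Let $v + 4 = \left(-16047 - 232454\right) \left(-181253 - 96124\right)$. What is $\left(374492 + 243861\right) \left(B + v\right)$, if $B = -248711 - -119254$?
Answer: $42622041134430848$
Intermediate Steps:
$B = -129457$ ($B = -248711 + 119254 = -129457$)
$v = 68928461873$ ($v = -4 + \left(-16047 - 232454\right) \left(-181253 - 96124\right) = -4 - -68928461877 = -4 + 68928461877 = 68928461873$)
$\left(374492 + 243861\right) \left(B + v\right) = \left(374492 + 243861\right) \left(-129457 + 68928461873\right) = 618353 \cdot 68928332416 = 42622041134430848$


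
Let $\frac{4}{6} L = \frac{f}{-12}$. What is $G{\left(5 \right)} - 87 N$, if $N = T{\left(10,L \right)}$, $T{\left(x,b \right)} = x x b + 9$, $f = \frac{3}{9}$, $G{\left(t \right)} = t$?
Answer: $- \frac{831}{2} \approx -415.5$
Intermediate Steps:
$f = \frac{1}{3}$ ($f = 3 \cdot \frac{1}{9} = \frac{1}{3} \approx 0.33333$)
$L = - \frac{1}{24}$ ($L = \frac{3 \frac{1}{3 \left(-12\right)}}{2} = \frac{3 \cdot \frac{1}{3} \left(- \frac{1}{12}\right)}{2} = \frac{3}{2} \left(- \frac{1}{36}\right) = - \frac{1}{24} \approx -0.041667$)
$T{\left(x,b \right)} = 9 + b x^{2}$ ($T{\left(x,b \right)} = x^{2} b + 9 = b x^{2} + 9 = 9 + b x^{2}$)
$N = \frac{29}{6}$ ($N = 9 - \frac{10^{2}}{24} = 9 - \frac{25}{6} = \frac{29}{6} \approx 4.8333$)
$G{\left(5 \right)} - 87 N = 5 - \frac{841}{2} = - \frac{831}{2}$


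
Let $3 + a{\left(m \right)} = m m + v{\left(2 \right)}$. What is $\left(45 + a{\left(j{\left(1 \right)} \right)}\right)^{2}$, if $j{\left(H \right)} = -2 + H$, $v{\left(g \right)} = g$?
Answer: $2025$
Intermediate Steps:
$a{\left(m \right)} = -1 + m^{2}$ ($a{\left(m \right)} = -3 + \left(m m + 2\right) = -3 + \left(m^{2} + 2\right) = -3 + \left(2 + m^{2}\right) = -1 + m^{2}$)
$\left(45 + a{\left(j{\left(1 \right)} \right)}\right)^{2} = \left(45 - \left(1 - \left(-2 + 1\right)^{2}\right)\right)^{2} = \left(45 - \left(1 - \left(-1\right)^{2}\right)\right)^{2} = \left(45 + \left(-1 + 1\right)\right)^{2} = \left(45 + 0\right)^{2} = 45^{2} = 2025$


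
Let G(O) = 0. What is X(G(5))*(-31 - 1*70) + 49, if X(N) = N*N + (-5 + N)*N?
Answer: 49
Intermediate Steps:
X(N) = N**2 + N*(-5 + N)
X(G(5))*(-31 - 1*70) + 49 = (0*(-5 + 2*0))*(-31 - 1*70) + 49 = (0*(-5 + 0))*(-31 - 70) + 49 = (0*(-5))*(-101) + 49 = 0*(-101) + 49 = 0 + 49 = 49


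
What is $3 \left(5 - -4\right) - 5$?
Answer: $22$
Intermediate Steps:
$3 \left(5 - -4\right) - 5 = 3 \left(5 + 4\right) - 5 = 3 \cdot 9 - 5 = 27 - 5 = 22$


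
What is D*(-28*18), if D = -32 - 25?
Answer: 28728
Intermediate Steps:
D = -57
D*(-28*18) = -(-1596)*18 = -57*(-504) = 28728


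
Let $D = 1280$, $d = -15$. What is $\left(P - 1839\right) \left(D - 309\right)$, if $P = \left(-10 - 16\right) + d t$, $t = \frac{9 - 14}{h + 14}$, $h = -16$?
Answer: $- \frac{3694655}{2} \approx -1.8473 \cdot 10^{6}$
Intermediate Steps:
$t = \frac{5}{2}$ ($t = \frac{9 - 14}{-16 + 14} = - \frac{5}{-2} = \left(-5\right) \left(- \frac{1}{2}\right) = \frac{5}{2} \approx 2.5$)
$P = - \frac{127}{2}$ ($P = \left(-10 - 16\right) - \frac{75}{2} = -26 - \frac{75}{2} = - \frac{127}{2} \approx -63.5$)
$\left(P - 1839\right) \left(D - 309\right) = \left(- \frac{127}{2} - 1839\right) \left(1280 - 309\right) = \left(- \frac{3805}{2}\right) 971 = - \frac{3694655}{2}$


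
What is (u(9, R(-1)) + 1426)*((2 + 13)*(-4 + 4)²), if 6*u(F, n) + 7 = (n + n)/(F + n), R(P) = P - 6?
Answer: 0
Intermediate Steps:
R(P) = -6 + P
u(F, n) = -7/6 + n/(3*(F + n)) (u(F, n) = -7/6 + ((n + n)/(F + n))/6 = -7/6 + ((2*n)/(F + n))/6 = -7/6 + (2*n/(F + n))/6 = -7/6 + n/(3*(F + n)))
(u(9, R(-1)) + 1426)*((2 + 13)*(-4 + 4)²) = ((-7*9 - 5*(-6 - 1))/(6*(9 + (-6 - 1))) + 1426)*((2 + 13)*(-4 + 4)²) = ((-63 - 5*(-7))/(6*(9 - 7)) + 1426)*(15*0²) = ((⅙)*(-63 + 35)/2 + 1426)*(15*0) = ((⅙)*(½)*(-28) + 1426)*0 = (-7/3 + 1426)*0 = (4271/3)*0 = 0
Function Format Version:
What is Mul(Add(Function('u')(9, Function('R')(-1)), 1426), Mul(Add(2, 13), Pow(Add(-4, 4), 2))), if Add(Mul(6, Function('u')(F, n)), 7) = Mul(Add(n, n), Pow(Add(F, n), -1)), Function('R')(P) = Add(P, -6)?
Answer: 0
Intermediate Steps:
Function('R')(P) = Add(-6, P)
Function('u')(F, n) = Add(Rational(-7, 6), Mul(Rational(1, 3), n, Pow(Add(F, n), -1))) (Function('u')(F, n) = Add(Rational(-7, 6), Mul(Rational(1, 6), Mul(Add(n, n), Pow(Add(F, n), -1)))) = Add(Rational(-7, 6), Mul(Rational(1, 6), Mul(Mul(2, n), Pow(Add(F, n), -1)))) = Add(Rational(-7, 6), Mul(Rational(1, 6), Mul(2, n, Pow(Add(F, n), -1)))) = Add(Rational(-7, 6), Mul(Rational(1, 3), n, Pow(Add(F, n), -1))))
Mul(Add(Function('u')(9, Function('R')(-1)), 1426), Mul(Add(2, 13), Pow(Add(-4, 4), 2))) = Mul(Add(Mul(Rational(1, 6), Pow(Add(9, Add(-6, -1)), -1), Add(Mul(-7, 9), Mul(-5, Add(-6, -1)))), 1426), Mul(Add(2, 13), Pow(Add(-4, 4), 2))) = Mul(Add(Mul(Rational(1, 6), Pow(Add(9, -7), -1), Add(-63, Mul(-5, -7))), 1426), Mul(15, Pow(0, 2))) = Mul(Add(Mul(Rational(1, 6), Pow(2, -1), Add(-63, 35)), 1426), Mul(15, 0)) = Mul(Add(Mul(Rational(1, 6), Rational(1, 2), -28), 1426), 0) = Mul(Add(Rational(-7, 3), 1426), 0) = Mul(Rational(4271, 3), 0) = 0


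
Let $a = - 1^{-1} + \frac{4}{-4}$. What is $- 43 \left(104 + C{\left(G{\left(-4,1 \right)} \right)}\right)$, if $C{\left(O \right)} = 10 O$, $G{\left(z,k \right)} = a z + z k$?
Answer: $-6192$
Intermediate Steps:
$a = -2$ ($a = \left(-1\right) 1 + 4 \left(- \frac{1}{4}\right) = -1 - 1 = -2$)
$G{\left(z,k \right)} = - 2 z + k z$ ($G{\left(z,k \right)} = - 2 z + z k = - 2 z + k z$)
$- 43 \left(104 + C{\left(G{\left(-4,1 \right)} \right)}\right) = - 43 \left(104 + 10 \left(- 4 \left(-2 + 1\right)\right)\right) = - 43 \left(104 + 10 \left(\left(-4\right) \left(-1\right)\right)\right) = - 43 \left(104 + 10 \cdot 4\right) = - 43 \left(104 + 40\right) = \left(-43\right) 144 = -6192$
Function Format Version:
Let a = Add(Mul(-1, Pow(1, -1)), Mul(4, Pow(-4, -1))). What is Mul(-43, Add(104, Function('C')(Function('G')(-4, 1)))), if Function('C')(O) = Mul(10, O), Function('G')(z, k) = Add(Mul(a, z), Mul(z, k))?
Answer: -6192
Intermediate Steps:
a = -2 (a = Add(Mul(-1, 1), Mul(4, Rational(-1, 4))) = Add(-1, -1) = -2)
Function('G')(z, k) = Add(Mul(-2, z), Mul(k, z)) (Function('G')(z, k) = Add(Mul(-2, z), Mul(z, k)) = Add(Mul(-2, z), Mul(k, z)))
Mul(-43, Add(104, Function('C')(Function('G')(-4, 1)))) = Mul(-43, Add(104, Mul(10, Mul(-4, Add(-2, 1))))) = Mul(-43, Add(104, Mul(10, Mul(-4, -1)))) = Mul(-43, Add(104, Mul(10, 4))) = Mul(-43, Add(104, 40)) = Mul(-43, 144) = -6192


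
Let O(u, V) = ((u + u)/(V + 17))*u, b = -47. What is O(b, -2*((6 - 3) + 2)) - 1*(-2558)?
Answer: 22324/7 ≈ 3189.1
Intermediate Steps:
O(u, V) = 2*u**2/(17 + V) (O(u, V) = ((2*u)/(17 + V))*u = (2*u/(17 + V))*u = 2*u**2/(17 + V))
O(b, -2*((6 - 3) + 2)) - 1*(-2558) = 2*(-47)**2/(17 - 2*((6 - 3) + 2)) - 1*(-2558) = 2*2209/(17 - 2*(3 + 2)) + 2558 = 2*2209/(17 - 2*5) + 2558 = 2*2209/(17 - 10) + 2558 = 2*2209/7 + 2558 = 2*2209*(1/7) + 2558 = 4418/7 + 2558 = 22324/7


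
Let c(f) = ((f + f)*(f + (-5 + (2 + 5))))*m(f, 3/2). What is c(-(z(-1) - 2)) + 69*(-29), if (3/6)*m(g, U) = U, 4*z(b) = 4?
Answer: -1983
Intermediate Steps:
z(b) = 1 (z(b) = (¼)*4 = 1)
m(g, U) = 2*U
c(f) = 6*f*(2 + f) (c(f) = ((f + f)*(f + (-5 + (2 + 5))))*(2*(3/2)) = ((2*f)*(f + (-5 + 7)))*(2*(3*(½))) = ((2*f)*(f + 2))*(2*(3/2)) = ((2*f)*(2 + f))*3 = (2*f*(2 + f))*3 = 6*f*(2 + f))
c(-(z(-1) - 2)) + 69*(-29) = 6*(-(1 - 2))*(2 - (1 - 2)) + 69*(-29) = 6*(-1*(-1))*(2 - 1*(-1)) - 2001 = 6*1*(2 + 1) - 2001 = 6*1*3 - 2001 = 18 - 2001 = -1983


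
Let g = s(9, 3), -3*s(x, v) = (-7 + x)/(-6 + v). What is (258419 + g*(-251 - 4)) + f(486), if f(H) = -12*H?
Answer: 757591/3 ≈ 2.5253e+5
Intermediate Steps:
s(x, v) = -(-7 + x)/(3*(-6 + v))
g = 2/9 (g = (7 - 1*9)/(3*(-6 + 3)) = (1/3)*(7 - 9)/(-3) = (1/3)*(-1/3)*(-2) = 2/9 ≈ 0.22222)
(258419 + g*(-251 - 4)) + f(486) = (258419 + 2*(-251 - 4)/9) - 12*486 = (258419 + (2/9)*(-255)) - 5832 = (258419 - 170/3) - 5832 = 775087/3 - 5832 = 757591/3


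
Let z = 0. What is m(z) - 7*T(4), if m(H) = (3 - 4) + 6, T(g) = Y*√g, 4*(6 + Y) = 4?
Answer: 75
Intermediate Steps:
Y = -5 (Y = -6 + (¼)*4 = -6 + 1 = -5)
T(g) = -5*√g
m(H) = 5 (m(H) = -1 + 6 = 5)
m(z) - 7*T(4) = 5 - (-35)*√4 = 5 - (-35)*2 = 5 - 7*(-10) = 5 + 70 = 75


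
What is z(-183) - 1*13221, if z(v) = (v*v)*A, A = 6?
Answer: 187713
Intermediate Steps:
z(v) = 6*v² (z(v) = (v*v)*6 = v²*6 = 6*v²)
z(-183) - 1*13221 = 6*(-183)² - 1*13221 = 6*33489 - 13221 = 200934 - 13221 = 187713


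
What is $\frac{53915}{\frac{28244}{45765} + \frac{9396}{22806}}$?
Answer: $\frac{3126221108325}{59674478} \approx 52388.0$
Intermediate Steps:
$\frac{53915}{\frac{28244}{45765} + \frac{9396}{22806}} = \frac{53915}{28244 \cdot \frac{1}{45765} + 9396 \cdot \frac{1}{22806}} = \frac{53915}{\frac{28244}{45765} + \frac{522}{1267}} = \frac{53915}{\frac{59674478}{57984255}} = 53915 \cdot \frac{57984255}{59674478} = \frac{3126221108325}{59674478}$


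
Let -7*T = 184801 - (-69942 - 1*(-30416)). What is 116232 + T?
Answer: 589297/7 ≈ 84185.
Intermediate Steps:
T = -224327/7 (T = -(184801 - (-69942 - 1*(-30416)))/7 = -(184801 - (-69942 + 30416))/7 = -(184801 - 1*(-39526))/7 = -(184801 + 39526)/7 = -⅐*224327 = -224327/7 ≈ -32047.)
116232 + T = 116232 - 224327/7 = 589297/7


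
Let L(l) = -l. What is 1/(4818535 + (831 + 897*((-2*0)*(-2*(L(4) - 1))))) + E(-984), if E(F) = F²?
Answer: 4666380045697/4819366 ≈ 9.6826e+5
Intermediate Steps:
1/(4818535 + (831 + 897*((-2*0)*(-2*(L(4) - 1))))) + E(-984) = 1/(4818535 + (831 + 897*((-2*0)*(-2*(-1*4 - 1))))) + (-984)² = 1/(4818535 + (831 + 897*(0*(-2*(-4 - 1))))) + 968256 = 1/(4818535 + (831 + 897*(0*(-2*(-5))))) + 968256 = 1/(4818535 + (831 + 897*(0*10))) + 968256 = 1/(4818535 + (831 + 897*0)) + 968256 = 1/(4818535 + (831 + 0)) + 968256 = 1/(4818535 + 831) + 968256 = 1/4819366 + 968256 = 4666380045697/4819366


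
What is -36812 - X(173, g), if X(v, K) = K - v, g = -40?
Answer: -36599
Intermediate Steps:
-36812 - X(173, g) = -36812 - (-40 - 1*173) = -36812 - (-40 - 173) = -36812 - 1*(-213) = -36812 + 213 = -36599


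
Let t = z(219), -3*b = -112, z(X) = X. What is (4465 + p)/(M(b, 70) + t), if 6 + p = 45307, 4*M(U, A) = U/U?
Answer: 199064/877 ≈ 226.98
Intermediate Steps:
b = 112/3 (b = -⅓*(-112) = 112/3 ≈ 37.333)
M(U, A) = ¼ (M(U, A) = (U/U)/4 = (¼)*1 = ¼)
p = 45301 (p = -6 + 45307 = 45301)
t = 219
(4465 + p)/(M(b, 70) + t) = (4465 + 45301)/(¼ + 219) = 49766/(877/4) = 49766*(4/877) = 199064/877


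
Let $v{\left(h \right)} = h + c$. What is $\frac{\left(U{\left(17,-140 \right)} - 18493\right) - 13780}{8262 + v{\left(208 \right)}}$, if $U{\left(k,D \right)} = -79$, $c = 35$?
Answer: $- \frac{10784}{2835} \approx -3.8039$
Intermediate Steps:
$v{\left(h \right)} = 35 + h$ ($v{\left(h \right)} = h + 35 = 35 + h$)
$\frac{\left(U{\left(17,-140 \right)} - 18493\right) - 13780}{8262 + v{\left(208 \right)}} = \frac{\left(-79 - 18493\right) - 13780}{8262 + \left(35 + 208\right)} = \frac{\left(-79 - 18493\right) - 13780}{8262 + 243} = \frac{-18572 - 13780}{8505} = \left(-32352\right) \frac{1}{8505} = - \frac{10784}{2835}$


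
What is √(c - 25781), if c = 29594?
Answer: √3813 ≈ 61.750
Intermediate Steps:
√(c - 25781) = √(29594 - 25781) = √3813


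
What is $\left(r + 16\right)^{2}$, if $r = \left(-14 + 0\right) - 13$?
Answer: $121$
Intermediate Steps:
$r = -27$ ($r = -14 - 13 = -27$)
$\left(r + 16\right)^{2} = \left(-27 + 16\right)^{2} = \left(-11\right)^{2} = 121$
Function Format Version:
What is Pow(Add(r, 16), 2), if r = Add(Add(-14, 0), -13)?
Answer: 121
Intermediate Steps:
r = -27 (r = Add(-14, -13) = -27)
Pow(Add(r, 16), 2) = Pow(Add(-27, 16), 2) = Pow(-11, 2) = 121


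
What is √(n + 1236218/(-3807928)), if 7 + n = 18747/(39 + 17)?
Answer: √58163367014934846/13327748 ≈ 18.095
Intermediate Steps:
n = 18355/56 (n = -7 + 18747/(39 + 17) = -7 + 18747/56 = 18355/56 ≈ 327.77)
√(n + 1236218/(-3807928)) = √(18355/56 + 1236218/(-3807928)) = √(18355/56 + 1236218*(-1/3807928)) = √(18355/56 - 618109/1903964) = √(8728161279/26655496) = √58163367014934846/13327748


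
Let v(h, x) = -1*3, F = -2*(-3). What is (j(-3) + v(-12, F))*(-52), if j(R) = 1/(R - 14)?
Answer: 2704/17 ≈ 159.06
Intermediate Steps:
j(R) = 1/(-14 + R)
F = 6
v(h, x) = -3
(j(-3) + v(-12, F))*(-52) = (1/(-14 - 3) - 3)*(-52) = (1/(-17) - 3)*(-52) = (-1/17 - 3)*(-52) = -52/17*(-52) = 2704/17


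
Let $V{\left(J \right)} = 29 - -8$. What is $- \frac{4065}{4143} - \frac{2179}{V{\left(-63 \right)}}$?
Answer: $- \frac{3059334}{51097} \approx -59.873$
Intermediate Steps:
$V{\left(J \right)} = 37$ ($V{\left(J \right)} = 29 + 8 = 37$)
$- \frac{4065}{4143} - \frac{2179}{V{\left(-63 \right)}} = - \frac{4065}{4143} - \frac{2179}{37} = \left(-4065\right) \frac{1}{4143} - \frac{2179}{37} = - \frac{1355}{1381} - \frac{2179}{37} = - \frac{3059334}{51097}$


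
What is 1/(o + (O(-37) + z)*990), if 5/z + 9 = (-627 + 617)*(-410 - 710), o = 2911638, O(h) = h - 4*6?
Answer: 11191/31908321318 ≈ 3.5072e-7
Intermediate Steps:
O(h) = -24 + h (O(h) = h - 24 = -24 + h)
z = 5/11191 (z = 5/(-9 + (-627 + 617)*(-410 - 710)) = 5/(-9 - 10*(-1120)) = 5/(-9 + 11200) = 5/11191 ≈ 0.00044679)
1/(o + (O(-37) + z)*990) = 1/(2911638 + ((-24 - 37) + 5/11191)*990) = 1/(2911638 + (-61 + 5/11191)*990) = 1/(2911638 - 682646/11191*990) = 1/(2911638 - 675819540/11191) = 1/(31908321318/11191) = 11191/31908321318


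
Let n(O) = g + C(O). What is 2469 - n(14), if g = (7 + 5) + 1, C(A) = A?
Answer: 2442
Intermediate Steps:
g = 13 (g = 12 + 1 = 13)
n(O) = 13 + O
2469 - n(14) = 2469 - (13 + 14) = 2469 - 1*27 = 2469 - 27 = 2442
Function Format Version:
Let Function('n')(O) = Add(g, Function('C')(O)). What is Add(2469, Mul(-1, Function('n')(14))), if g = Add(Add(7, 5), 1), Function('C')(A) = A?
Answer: 2442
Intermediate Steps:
g = 13 (g = Add(12, 1) = 13)
Function('n')(O) = Add(13, O)
Add(2469, Mul(-1, Function('n')(14))) = Add(2469, Mul(-1, Add(13, 14))) = Add(2469, Mul(-1, 27)) = Add(2469, -27) = 2442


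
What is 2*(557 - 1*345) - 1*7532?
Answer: -7108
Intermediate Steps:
2*(557 - 1*345) - 1*7532 = 2*(557 - 345) - 7532 = 2*212 - 7532 = 424 - 7532 = -7108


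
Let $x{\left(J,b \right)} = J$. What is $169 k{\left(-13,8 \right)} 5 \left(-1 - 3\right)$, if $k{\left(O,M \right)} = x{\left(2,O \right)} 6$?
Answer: $-40560$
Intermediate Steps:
$k{\left(O,M \right)} = 12$ ($k{\left(O,M \right)} = 2 \cdot 6 = 12$)
$169 k{\left(-13,8 \right)} 5 \left(-1 - 3\right) = 169 \cdot 12 \cdot 5 \left(-1 - 3\right) = 2028 \cdot 5 \left(-4\right) = 2028 \left(-20\right) = -40560$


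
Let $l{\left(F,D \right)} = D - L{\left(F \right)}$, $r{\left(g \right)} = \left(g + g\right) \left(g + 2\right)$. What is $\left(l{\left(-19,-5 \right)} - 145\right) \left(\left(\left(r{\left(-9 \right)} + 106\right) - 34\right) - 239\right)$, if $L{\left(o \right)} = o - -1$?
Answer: $5412$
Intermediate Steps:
$r{\left(g \right)} = 2 g \left(2 + g\right)$
$L{\left(o \right)} = 1 + o$ ($L{\left(o \right)} = o + 1 = 1 + o$)
$l{\left(F,D \right)} = -1 + D - F$ ($l{\left(F,D \right)} = D - \left(1 + F\right) = -1 + D - F$)
$\left(l{\left(-19,-5 \right)} - 145\right) \left(\left(\left(r{\left(-9 \right)} + 106\right) - 34\right) - 239\right) = \left(\left(-1 - 5 - -19\right) - 145\right) \left(\left(\left(2 \left(-9\right) \left(2 - 9\right) + 106\right) - 34\right) - 239\right) = \left(\left(-1 - 5 + 19\right) - 145\right) \left(\left(\left(2 \left(-9\right) \left(-7\right) + 106\right) - 34\right) - 239\right) = \left(13 - 145\right) \left(\left(\left(126 + 106\right) - 34\right) - 239\right) = - 132 \left(\left(232 - 34\right) - 239\right) = - 132 \left(198 - 239\right) = \left(-132\right) \left(-41\right) = 5412$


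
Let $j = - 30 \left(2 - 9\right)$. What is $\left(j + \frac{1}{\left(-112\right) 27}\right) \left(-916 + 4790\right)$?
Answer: $\frac{1230070543}{1512} \approx 8.1354 \cdot 10^{5}$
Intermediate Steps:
$j = 210$ ($j = \left(-30\right) \left(-7\right) = 210$)
$\left(j + \frac{1}{\left(-112\right) 27}\right) \left(-916 + 4790\right) = \left(210 + \frac{1}{\left(-112\right) 27}\right) \left(-916 + 4790\right) = \left(210 + \frac{1}{-3024}\right) 3874 = \left(210 - \frac{1}{3024}\right) 3874 = \frac{635039}{3024} \cdot 3874 = \frac{1230070543}{1512}$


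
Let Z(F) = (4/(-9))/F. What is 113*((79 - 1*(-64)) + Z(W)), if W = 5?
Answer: 726703/45 ≈ 16149.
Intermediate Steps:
Z(F) = -4/(9*F) (Z(F) = (4*(-⅑))/F = -4/(9*F))
113*((79 - 1*(-64)) + Z(W)) = 113*((79 - 1*(-64)) - 4/9/5) = 113*((79 + 64) - 4/9*⅕) = 113*(143 - 4/45) = 113*(6431/45) = 726703/45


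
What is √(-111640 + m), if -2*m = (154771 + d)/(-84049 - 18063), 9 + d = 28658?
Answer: I*√18188208538135/12764 ≈ 334.12*I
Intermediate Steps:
d = 28649 (d = -9 + 28658 = 28649)
m = 45855/51056 (m = -(154771 + 28649)/(2*(-84049 - 18063)) = -91710/(-102112) = -91710*(-1)/102112 = -½*(-45855/25528) = 45855/51056 ≈ 0.89813)
√(-111640 + m) = √(-111640 + 45855/51056) = √(-5699845985/51056) = I*√18188208538135/12764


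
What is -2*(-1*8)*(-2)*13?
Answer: -416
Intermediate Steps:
-2*(-1*8)*(-2)*13 = -(-16)*(-2)*13 = -2*16*13 = -32*13 = -416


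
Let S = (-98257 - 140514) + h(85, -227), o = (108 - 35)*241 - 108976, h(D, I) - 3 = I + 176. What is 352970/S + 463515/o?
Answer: -47650548765/7274665559 ≈ -6.5502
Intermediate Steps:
h(D, I) = 179 + I (h(D, I) = 3 + (I + 176) = 3 + (176 + I) = 179 + I)
o = -91383 (o = 73*241 - 108976 = 17593 - 108976 = -91383)
S = -238819 (S = (-98257 - 140514) + (179 - 227) = -238771 - 48 = -238819)
352970/S + 463515/o = 352970/(-238819) + 463515/(-91383) = 352970*(-1/238819) + 463515*(-1/91383) = -352970/238819 - 154505/30461 = -47650548765/7274665559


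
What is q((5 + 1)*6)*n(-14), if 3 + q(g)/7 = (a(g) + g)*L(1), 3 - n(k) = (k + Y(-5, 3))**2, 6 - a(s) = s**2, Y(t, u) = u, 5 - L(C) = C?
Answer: 4145694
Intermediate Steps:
L(C) = 5 - C
a(s) = 6 - s**2
n(k) = 3 - (3 + k)**2 (n(k) = 3 - (k + 3)**2 = 3 - (3 + k)**2)
q(g) = 147 - 28*g**2 + 28*g (q(g) = -21 + 7*(((6 - g**2) + g)*(5 - 1*1)) = -21 + 7*((6 + g - g**2)*(5 - 1)) = -21 + 7*((6 + g - g**2)*4) = -21 + 7*(24 - 4*g**2 + 4*g) = -21 + (168 - 28*g**2 + 28*g) = 147 - 28*g**2 + 28*g)
q((5 + 1)*6)*n(-14) = (147 - 28*36*(5 + 1)**2 + 28*((5 + 1)*6))*(3 - (3 - 14)**2) = (147 - 28*(6*6)**2 + 28*(6*6))*(3 - 1*(-11)**2) = (147 - 28*36**2 + 28*36)*(3 - 1*121) = (147 - 28*1296 + 1008)*(3 - 121) = (147 - 36288 + 1008)*(-118) = -35133*(-118) = 4145694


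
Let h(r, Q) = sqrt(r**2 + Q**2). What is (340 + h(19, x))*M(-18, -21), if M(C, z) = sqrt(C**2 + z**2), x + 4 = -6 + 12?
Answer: 3*sqrt(85)*(340 + sqrt(365)) ≈ 9932.4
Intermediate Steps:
x = 2 (x = -4 + (-6 + 12) = -4 + 6 = 2)
h(r, Q) = sqrt(Q**2 + r**2)
(340 + h(19, x))*M(-18, -21) = (340 + sqrt(2**2 + 19**2))*sqrt((-18)**2 + (-21)**2) = (340 + sqrt(4 + 361))*sqrt(324 + 441) = (340 + sqrt(365))*sqrt(765) = (340 + sqrt(365))*(3*sqrt(85)) = 3*sqrt(85)*(340 + sqrt(365))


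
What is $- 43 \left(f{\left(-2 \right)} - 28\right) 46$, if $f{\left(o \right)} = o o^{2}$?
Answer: $71208$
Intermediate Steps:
$f{\left(o \right)} = o^{3}$
$- 43 \left(f{\left(-2 \right)} - 28\right) 46 = - 43 \left(\left(-2\right)^{3} - 28\right) 46 = - 43 \left(-8 - 28\right) 46 = \left(-43\right) \left(-36\right) 46 = 1548 \cdot 46 = 71208$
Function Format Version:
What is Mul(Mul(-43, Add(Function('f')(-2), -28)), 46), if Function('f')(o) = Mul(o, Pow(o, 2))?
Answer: 71208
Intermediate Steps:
Function('f')(o) = Pow(o, 3)
Mul(Mul(-43, Add(Function('f')(-2), -28)), 46) = Mul(Mul(-43, Add(Pow(-2, 3), -28)), 46) = Mul(Mul(-43, Add(-8, -28)), 46) = Mul(Mul(-43, -36), 46) = Mul(1548, 46) = 71208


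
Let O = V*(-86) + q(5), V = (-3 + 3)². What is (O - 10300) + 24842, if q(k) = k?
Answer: 14547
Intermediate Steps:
V = 0 (V = 0² = 0)
O = 5 (O = 0*(-86) + 5 = 0 + 5 = 5)
(O - 10300) + 24842 = (5 - 10300) + 24842 = -10295 + 24842 = 14547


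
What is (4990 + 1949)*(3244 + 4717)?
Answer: 55241379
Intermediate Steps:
(4990 + 1949)*(3244 + 4717) = 6939*7961 = 55241379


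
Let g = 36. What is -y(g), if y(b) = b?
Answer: -36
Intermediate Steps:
-y(g) = -1*36 = -36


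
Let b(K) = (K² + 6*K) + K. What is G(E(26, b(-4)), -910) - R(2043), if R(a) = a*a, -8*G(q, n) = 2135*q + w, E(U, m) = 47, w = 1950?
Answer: -33493087/8 ≈ -4.1866e+6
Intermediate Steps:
b(K) = K² + 7*K
G(q, n) = -975/4 - 2135*q/8 (G(q, n) = -(2135*q + 1950)/8 = -(1950 + 2135*q)/8 = -975/4 - 2135*q/8)
R(a) = a²
G(E(26, b(-4)), -910) - R(2043) = (-975/4 - 2135/8*47) - 1*2043² = (-975/4 - 100345/8) - 1*4173849 = -102295/8 - 4173849 = -33493087/8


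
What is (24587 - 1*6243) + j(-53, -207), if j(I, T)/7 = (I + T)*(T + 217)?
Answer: 144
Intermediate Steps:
j(I, T) = 7*(217 + T)*(I + T) (j(I, T) = 7*((I + T)*(T + 217)) = 7*((I + T)*(217 + T)) = 7*((217 + T)*(I + T)) = 7*(217 + T)*(I + T))
(24587 - 1*6243) + j(-53, -207) = (24587 - 1*6243) + (7*(-207)² + 1519*(-53) + 1519*(-207) + 7*(-53)*(-207)) = (24587 - 6243) + (7*42849 - 80507 - 314433 + 76797) = 18344 + (299943 - 80507 - 314433 + 76797) = 18344 - 18200 = 144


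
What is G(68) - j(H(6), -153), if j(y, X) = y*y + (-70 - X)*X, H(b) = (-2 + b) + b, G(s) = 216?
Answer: 12815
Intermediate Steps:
H(b) = -2 + 2*b
j(y, X) = y² + X*(-70 - X)
G(68) - j(H(6), -153) = 216 - ((-2 + 2*6)² - 1*(-153)² - 70*(-153)) = 216 - ((-2 + 12)² - 1*23409 + 10710) = 216 - (10² - 23409 + 10710) = 216 - (100 - 23409 + 10710) = 216 - 1*(-12599) = 216 + 12599 = 12815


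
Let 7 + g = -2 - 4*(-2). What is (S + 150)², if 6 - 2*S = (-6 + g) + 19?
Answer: 21609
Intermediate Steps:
g = -1 (g = -7 + (-2 - 4*(-2)) = -7 + (-2 + 8) = -7 + 6 = -1)
S = -3 (S = 3 - ((-6 - 1) + 19)/2 = 3 - (-7 + 19)/2 = 3 - ½*12 = 3 - 6 = -3)
(S + 150)² = (-3 + 150)² = 147² = 21609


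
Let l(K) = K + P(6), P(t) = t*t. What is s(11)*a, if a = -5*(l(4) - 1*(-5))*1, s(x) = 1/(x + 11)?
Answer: -225/22 ≈ -10.227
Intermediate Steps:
s(x) = 1/(11 + x)
P(t) = t²
l(K) = 36 + K (l(K) = K + 6² = K + 36 = 36 + K)
a = -225 (a = -5*((36 + 4) - 1*(-5))*1 = -5*(40 + 5)*1 = -5*45*1 = -225*1 = -225)
s(11)*a = -225/(11 + 11) = -225/22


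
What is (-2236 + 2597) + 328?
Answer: 689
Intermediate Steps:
(-2236 + 2597) + 328 = 361 + 328 = 689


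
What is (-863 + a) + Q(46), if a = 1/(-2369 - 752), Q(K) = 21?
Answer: -2627883/3121 ≈ -842.00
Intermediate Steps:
a = -1/3121 (a = 1/(-3121) = -1/3121 ≈ -0.00032041)
(-863 + a) + Q(46) = (-863 - 1/3121) + 21 = -2693424/3121 + 21 = -2627883/3121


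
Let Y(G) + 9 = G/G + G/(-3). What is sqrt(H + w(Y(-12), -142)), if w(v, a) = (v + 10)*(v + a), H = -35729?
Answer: I*sqrt(36605) ≈ 191.32*I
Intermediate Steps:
Y(G) = -8 - G/3 (Y(G) = -9 + (G/G + G/(-3)) = -9 + (1 + G*(-1/3)) = -9 + (1 - G/3) = -8 - G/3)
w(v, a) = (10 + v)*(a + v)
sqrt(H + w(Y(-12), -142)) = sqrt(-35729 + ((-8 - 1/3*(-12))**2 + 10*(-142) + 10*(-8 - 1/3*(-12)) - 142*(-8 - 1/3*(-12)))) = sqrt(-35729 + ((-8 + 4)**2 - 1420 + 10*(-8 + 4) - 142*(-8 + 4))) = sqrt(-35729 + ((-4)**2 - 1420 + 10*(-4) - 142*(-4))) = sqrt(-35729 + (16 - 1420 - 40 + 568)) = sqrt(-35729 - 876) = sqrt(-36605) = I*sqrt(36605)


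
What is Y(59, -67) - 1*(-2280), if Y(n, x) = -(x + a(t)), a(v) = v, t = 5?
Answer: 2342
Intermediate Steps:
Y(n, x) = -5 - x (Y(n, x) = -(x + 5) = -(5 + x) = -5 - x)
Y(59, -67) - 1*(-2280) = (-5 - 1*(-67)) - 1*(-2280) = (-5 + 67) + 2280 = 62 + 2280 = 2342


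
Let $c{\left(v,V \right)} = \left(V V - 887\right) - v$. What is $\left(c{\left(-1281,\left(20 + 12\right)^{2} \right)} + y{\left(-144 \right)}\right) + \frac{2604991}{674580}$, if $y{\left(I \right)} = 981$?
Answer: $\frac{708278550571}{674580} \approx 1.05 \cdot 10^{6}$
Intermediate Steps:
$c{\left(v,V \right)} = -887 + V^{2} - v$ ($c{\left(v,V \right)} = \left(V^{2} - 887\right) - v = \left(-887 + V^{2}\right) - v = -887 + V^{2} - v$)
$\left(c{\left(-1281,\left(20 + 12\right)^{2} \right)} + y{\left(-144 \right)}\right) + \frac{2604991}{674580} = \left(\left(-887 + \left(\left(20 + 12\right)^{2}\right)^{2} - -1281\right) + 981\right) + \frac{2604991}{674580} = \left(\left(-887 + \left(32^{2}\right)^{2} + 1281\right) + 981\right) + 2604991 \cdot \frac{1}{674580} = \left(\left(-887 + 1024^{2} + 1281\right) + 981\right) + \frac{2604991}{674580} = \left(\left(-887 + 1048576 + 1281\right) + 981\right) + \frac{2604991}{674580} = \left(1048970 + 981\right) + \frac{2604991}{674580} = 1049951 + \frac{2604991}{674580} = \frac{708278550571}{674580}$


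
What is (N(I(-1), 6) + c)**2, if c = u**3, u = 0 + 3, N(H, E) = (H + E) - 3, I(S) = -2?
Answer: 784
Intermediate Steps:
N(H, E) = -3 + E + H (N(H, E) = (E + H) - 3 = -3 + E + H)
u = 3
c = 27 (c = 3**3 = 27)
(N(I(-1), 6) + c)**2 = ((-3 + 6 - 2) + 27)**2 = (1 + 27)**2 = 28**2 = 784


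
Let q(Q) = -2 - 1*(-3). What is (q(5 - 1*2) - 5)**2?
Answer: 16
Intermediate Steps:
q(Q) = 1 (q(Q) = -2 + 3 = 1)
(q(5 - 1*2) - 5)**2 = (1 - 5)**2 = (-4)**2 = 16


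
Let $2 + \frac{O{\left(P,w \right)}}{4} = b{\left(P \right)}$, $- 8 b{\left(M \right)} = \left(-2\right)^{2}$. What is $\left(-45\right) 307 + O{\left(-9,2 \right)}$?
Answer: $-13825$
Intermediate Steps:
$b{\left(M \right)} = - \frac{1}{2}$ ($b{\left(M \right)} = - \frac{\left(-2\right)^{2}}{8} = \left(- \frac{1}{8}\right) 4 = - \frac{1}{2}$)
$O{\left(P,w \right)} = -10$ ($O{\left(P,w \right)} = -8 + 4 \left(- \frac{1}{2}\right) = -8 - 2 = -10$)
$\left(-45\right) 307 + O{\left(-9,2 \right)} = \left(-45\right) 307 - 10 = -13815 - 10 = -13825$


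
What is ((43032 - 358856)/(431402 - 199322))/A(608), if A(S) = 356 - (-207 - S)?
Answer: -19739/16985355 ≈ -0.0011621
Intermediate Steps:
A(S) = 563 + S (A(S) = 356 + (207 + S) = 563 + S)
((43032 - 358856)/(431402 - 199322))/A(608) = ((43032 - 358856)/(431402 - 199322))/(563 + 608) = -315824/232080/1171 = -315824*1/232080*(1/1171) = -19739/14505*1/1171 = -19739/16985355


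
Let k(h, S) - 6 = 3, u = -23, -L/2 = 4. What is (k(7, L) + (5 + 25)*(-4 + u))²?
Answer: 641601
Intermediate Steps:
L = -8 (L = -2*4 = -8)
k(h, S) = 9 (k(h, S) = 6 + 3 = 9)
(k(7, L) + (5 + 25)*(-4 + u))² = (9 + (5 + 25)*(-4 - 23))² = (9 + 30*(-27))² = (9 - 810)² = (-801)² = 641601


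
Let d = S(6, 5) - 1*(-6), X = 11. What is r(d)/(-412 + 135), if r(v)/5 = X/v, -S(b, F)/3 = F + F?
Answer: 55/6648 ≈ 0.0082732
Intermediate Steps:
S(b, F) = -6*F (S(b, F) = -3*(F + F) = -6*F)
d = -24 (d = -6*5 - 1*(-6) = -30 + 6 = -24)
r(v) = 55/v (r(v) = 5*(11/v) = 55/v)
r(d)/(-412 + 135) = (55/(-24))/(-412 + 135) = (55*(-1/24))/(-277) = -55/24*(-1/277) = 55/6648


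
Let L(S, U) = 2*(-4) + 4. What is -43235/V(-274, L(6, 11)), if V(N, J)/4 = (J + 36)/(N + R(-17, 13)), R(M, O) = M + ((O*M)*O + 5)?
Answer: 136579365/128 ≈ 1.0670e+6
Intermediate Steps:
L(S, U) = -4 (L(S, U) = -8 + 4 = -4)
R(M, O) = 5 + M + M*O² (R(M, O) = M + ((M*O)*O + 5) = M + (M*O² + 5) = M + (5 + M*O²) = 5 + M + M*O²)
V(N, J) = 4*(36 + J)/(-2885 + N) (V(N, J) = 4*((J + 36)/(N + (5 - 17 - 17*13²))) = 4*((36 + J)/(N + (5 - 17 - 17*169))) = 4*((36 + J)/(N + (5 - 17 - 2873))) = 4*((36 + J)/(N - 2885)) = 4*((36 + J)/(-2885 + N)) = 4*(36 + J)/(-2885 + N))
-43235/V(-274, L(6, 11)) = -43235*(-2885 - 274)/(4*(36 - 4)) = -43235/(4*32/(-3159)) = -43235/(4*(-1/3159)*32) = -43235/(-128/3159) = -43235*(-3159/128) = 136579365/128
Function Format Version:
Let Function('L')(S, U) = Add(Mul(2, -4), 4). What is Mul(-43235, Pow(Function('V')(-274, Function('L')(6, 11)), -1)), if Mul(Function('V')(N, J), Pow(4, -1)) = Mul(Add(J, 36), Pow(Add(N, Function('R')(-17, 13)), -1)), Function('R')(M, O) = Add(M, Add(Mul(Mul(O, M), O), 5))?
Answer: Rational(136579365, 128) ≈ 1.0670e+6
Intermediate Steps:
Function('L')(S, U) = -4 (Function('L')(S, U) = Add(-8, 4) = -4)
Function('R')(M, O) = Add(5, M, Mul(M, Pow(O, 2))) (Function('R')(M, O) = Add(M, Add(Mul(Mul(M, O), O), 5)) = Add(M, Add(Mul(M, Pow(O, 2)), 5)) = Add(M, Add(5, Mul(M, Pow(O, 2)))) = Add(5, M, Mul(M, Pow(O, 2))))
Function('V')(N, J) = Mul(4, Pow(Add(-2885, N), -1), Add(36, J)) (Function('V')(N, J) = Mul(4, Mul(Add(J, 36), Pow(Add(N, Add(5, -17, Mul(-17, Pow(13, 2)))), -1))) = Mul(4, Mul(Add(36, J), Pow(Add(N, Add(5, -17, Mul(-17, 169))), -1))) = Mul(4, Mul(Add(36, J), Pow(Add(N, Add(5, -17, -2873)), -1))) = Mul(4, Mul(Add(36, J), Pow(Add(N, -2885), -1))) = Mul(4, Mul(Add(36, J), Pow(Add(-2885, N), -1))) = Mul(4, Mul(Pow(Add(-2885, N), -1), Add(36, J))) = Mul(4, Pow(Add(-2885, N), -1), Add(36, J)))
Mul(-43235, Pow(Function('V')(-274, Function('L')(6, 11)), -1)) = Mul(-43235, Pow(Mul(4, Pow(Add(-2885, -274), -1), Add(36, -4)), -1)) = Mul(-43235, Pow(Mul(4, Pow(-3159, -1), 32), -1)) = Mul(-43235, Pow(Mul(4, Rational(-1, 3159), 32), -1)) = Mul(-43235, Pow(Rational(-128, 3159), -1)) = Mul(-43235, Rational(-3159, 128)) = Rational(136579365, 128)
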